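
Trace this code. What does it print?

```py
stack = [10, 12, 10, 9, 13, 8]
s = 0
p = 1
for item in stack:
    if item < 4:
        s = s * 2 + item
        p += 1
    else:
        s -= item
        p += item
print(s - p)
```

-125

item=10: not <4, s = 0-10 = -10; p=11
item=12: not <4, s = (-10)-12 = -22; p=23
item=10: not <4, s = (-22)-10 = -32; p=33
item=9: not <4, s = (-32)-9 = -41; p=42
item=13: not <4, s = (-41)-13 = -54; p=55
item=8: not <4, s = (-54)-8 = -62; p=63
s-p = (-62)-63 = -125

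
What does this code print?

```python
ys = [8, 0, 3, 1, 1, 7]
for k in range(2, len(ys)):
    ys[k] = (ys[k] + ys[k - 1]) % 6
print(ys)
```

[8, 0, 3, 4, 5, 0]

k=2: ys[2] = (3+0)%6 = 3 → [8, 0, 3, 1, 1, 7]
k=3: ys[3] = (1+3)%6 = 4 → [8, 0, 3, 4, 1, 7]
k=4: ys[4] = (1+4)%6 = 5 → [8, 0, 3, 4, 5, 7]
k=5: ys[5] = (7+5)%6 = 0 → [8, 0, 3, 4, 5, 0]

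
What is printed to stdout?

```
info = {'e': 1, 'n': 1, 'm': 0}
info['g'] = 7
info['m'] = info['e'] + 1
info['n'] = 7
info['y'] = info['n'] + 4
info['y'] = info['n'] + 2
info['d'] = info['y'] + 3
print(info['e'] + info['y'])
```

10

info['g'] = 7 → {'e': 1, 'n': 1, 'm': 0, 'g': 7}
info['m'] = info['e']+1 = 2 → {'e': 1, 'n': 1, 'm': 2, 'g': 7}
info['n'] = 7 → {'e': 1, 'n': 7, 'm': 2, 'g': 7}
info['y'] = info['n']+4 = 11 → {'e': 1, 'n': 7, 'm': 2, 'g': 7, 'y': 11}
info['y'] = info['n']+2 = 9 → {'e': 1, 'n': 7, 'm': 2, 'g': 7, 'y': 9}
info['d'] = info['y']+3 = 12 → {'e': 1, 'n': 7, 'm': 2, 'g': 7, 'y': 9, 'd': 12}
info['e']+info['y'] = 1+9 = 10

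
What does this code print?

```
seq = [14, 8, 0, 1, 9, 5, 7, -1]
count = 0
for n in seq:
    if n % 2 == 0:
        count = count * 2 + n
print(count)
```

72

n=14: even, count = 0*2+14 = 14
n=8: even, count = 14*2+8 = 36
n=0: even, count = 36*2+0 = 72
n=1: not even
n=9: not even
n=5: not even
n=7: not even
n=-1: not even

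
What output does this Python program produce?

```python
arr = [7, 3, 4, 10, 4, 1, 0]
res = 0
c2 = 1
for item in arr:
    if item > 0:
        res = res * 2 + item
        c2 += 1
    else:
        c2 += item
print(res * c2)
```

2471

item=7: >0, res = 0*2+7 = 7; c2=2
item=3: >0, res = 7*2+3 = 17; c2=3
item=4: >0, res = 17*2+4 = 38; c2=4
item=10: >0, res = 38*2+10 = 86; c2=5
item=4: >0, res = 86*2+4 = 176; c2=6
item=1: >0, res = 176*2+1 = 353; c2=7
item=0: not >0; c2=7
res*c2 = 353*7 = 2471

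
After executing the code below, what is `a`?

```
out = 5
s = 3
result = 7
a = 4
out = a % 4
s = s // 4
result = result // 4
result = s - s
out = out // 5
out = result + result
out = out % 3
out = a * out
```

out = 4%4 = 0
s = 3//4 = 0
result = 7//4 = 1
result = 0-0 = 0
out = 0//5 = 0
out = 0+0 = 0
out = 0%3 = 0
out = 4*0 = 0

4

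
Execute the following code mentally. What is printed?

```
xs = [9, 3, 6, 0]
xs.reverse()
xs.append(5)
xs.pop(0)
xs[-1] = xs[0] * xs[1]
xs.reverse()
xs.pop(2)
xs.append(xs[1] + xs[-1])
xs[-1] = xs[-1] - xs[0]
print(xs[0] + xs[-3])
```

reverse → [0, 6, 3, 9]
append 5 → [0, 6, 3, 9, 5]
pop(0) removes 0 → [6, 3, 9, 5]
xs[-1] = xs[0]*xs[1] = 6*3 = 18 → [6, 3, 9, 18]
reverse → [18, 9, 3, 6]
pop(2) removes 3 → [18, 9, 6]
append xs[1]+xs[-1] = 9+6 = 15 → [18, 9, 6, 15]
xs[-1] = xs[-1]-xs[0] = 15-18 = -3 → [18, 9, 6, -3]
xs[0]+xs[-3] = 18+9 = 27

27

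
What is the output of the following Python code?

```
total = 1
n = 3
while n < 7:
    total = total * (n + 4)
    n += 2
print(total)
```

n=3: total = 1*7 = 7
n=5: total = 7*9 = 63

63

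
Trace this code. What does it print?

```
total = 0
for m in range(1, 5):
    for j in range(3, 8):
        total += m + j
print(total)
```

150

m=1,j=3: total = 0+4 = 4
m=1,j=4: total = 4+5 = 9
m=1,j=5: total = 9+6 = 15
m=1,j=6: total = 15+7 = 22
m=1,j=7: total = 22+8 = 30
m=2,j=3: total = 30+5 = 35
m=2,j=4: total = 35+6 = 41
m=2,j=5: total = 41+7 = 48
m=2,j=6: total = 48+8 = 56
m=2,j=7: total = 56+9 = 65
m=3,j=3: total = 65+6 = 71
m=3,j=4: total = 71+7 = 78
m=3,j=5: total = 78+8 = 86
m=3,j=6: total = 86+9 = 95
m=3,j=7: total = 95+10 = 105
m=4,j=3: total = 105+7 = 112
m=4,j=4: total = 112+8 = 120
m=4,j=5: total = 120+9 = 129
m=4,j=6: total = 129+10 = 139
m=4,j=7: total = 139+11 = 150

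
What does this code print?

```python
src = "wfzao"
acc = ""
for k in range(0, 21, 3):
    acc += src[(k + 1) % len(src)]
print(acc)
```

k=0: add src[1]='f' → 'f'
k=3: add src[4]='o' → 'fo'
k=6: add src[2]='z' → 'foz'
k=9: add src[0]='w' → 'fozw'
k=12: add src[3]='a' → 'fozwa'
k=15: add src[1]='f' → 'fozwaf'
k=18: add src[4]='o' → 'fozwafo'

fozwafo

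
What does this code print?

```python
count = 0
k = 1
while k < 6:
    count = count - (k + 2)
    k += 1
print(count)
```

-25

k=1: count = 0-3 = -3
k=2: count = (-3)-4 = -7
k=3: count = (-7)-5 = -12
k=4: count = (-12)-6 = -18
k=5: count = (-18)-7 = -25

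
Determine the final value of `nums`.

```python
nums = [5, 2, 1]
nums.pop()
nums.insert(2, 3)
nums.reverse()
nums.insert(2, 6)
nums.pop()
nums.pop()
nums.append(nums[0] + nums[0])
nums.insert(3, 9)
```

[3, 2, 6, 9]

pop() removes 1 → [5, 2]
insert 3 at 2 → [5, 2, 3]
reverse → [3, 2, 5]
insert 6 at 2 → [3, 2, 6, 5]
pop() removes 5 → [3, 2, 6]
pop() removes 6 → [3, 2]
append nums[0]+nums[0] = 3+3 = 6 → [3, 2, 6]
insert 9 at 3 → [3, 2, 6, 9]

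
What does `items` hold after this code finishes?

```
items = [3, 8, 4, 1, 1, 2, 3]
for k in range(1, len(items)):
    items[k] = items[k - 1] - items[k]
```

[3, -5, -9, -10, -11, -13, -16]

k=1: items[1] = 3-8 = -5 → [3, -5, 4, 1, 1, 2, 3]
k=2: items[2] = (-5)-4 = -9 → [3, -5, -9, 1, 1, 2, 3]
k=3: items[3] = (-9)-1 = -10 → [3, -5, -9, -10, 1, 2, 3]
k=4: items[4] = (-10)-1 = -11 → [3, -5, -9, -10, -11, 2, 3]
k=5: items[5] = (-11)-2 = -13 → [3, -5, -9, -10, -11, -13, 3]
k=6: items[6] = (-13)-3 = -16 → [3, -5, -9, -10, -11, -13, -16]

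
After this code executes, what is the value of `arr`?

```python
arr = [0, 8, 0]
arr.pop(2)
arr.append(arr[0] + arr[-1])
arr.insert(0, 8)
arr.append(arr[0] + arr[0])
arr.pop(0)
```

pop(2) removes 0 → [0, 8]
append arr[0]+arr[-1] = 0+8 = 8 → [0, 8, 8]
insert 8 at 0 → [8, 0, 8, 8]
append arr[0]+arr[0] = 8+8 = 16 → [8, 0, 8, 8, 16]
pop(0) removes 8 → [0, 8, 8, 16]

[0, 8, 8, 16]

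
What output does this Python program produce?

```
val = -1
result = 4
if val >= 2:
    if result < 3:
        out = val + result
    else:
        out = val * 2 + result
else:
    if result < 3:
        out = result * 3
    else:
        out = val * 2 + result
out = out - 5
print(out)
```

val=-1, result=4
val >= 2 is False; result < 3 is False
→ out = val * 2 + result = 2
out = 2-5 = -3

-3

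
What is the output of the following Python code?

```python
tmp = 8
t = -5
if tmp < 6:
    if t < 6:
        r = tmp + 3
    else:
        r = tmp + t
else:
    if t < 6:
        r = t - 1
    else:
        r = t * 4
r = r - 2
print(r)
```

-8

tmp=8, t=-5
tmp < 6 is False; t < 6 is True
→ r = t - 1 = -6
r = (-6)-2 = -8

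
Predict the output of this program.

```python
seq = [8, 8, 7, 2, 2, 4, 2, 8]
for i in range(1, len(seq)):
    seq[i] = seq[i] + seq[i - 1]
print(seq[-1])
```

41

i=1: seq[1] = 8+8 = 16 → [8, 16, 7, 2, 2, 4, 2, 8]
i=2: seq[2] = 7+16 = 23 → [8, 16, 23, 2, 2, 4, 2, 8]
i=3: seq[3] = 2+23 = 25 → [8, 16, 23, 25, 2, 4, 2, 8]
i=4: seq[4] = 2+25 = 27 → [8, 16, 23, 25, 27, 4, 2, 8]
i=5: seq[5] = 4+27 = 31 → [8, 16, 23, 25, 27, 31, 2, 8]
i=6: seq[6] = 2+31 = 33 → [8, 16, 23, 25, 27, 31, 33, 8]
i=7: seq[7] = 8+33 = 41 → [8, 16, 23, 25, 27, 31, 33, 41]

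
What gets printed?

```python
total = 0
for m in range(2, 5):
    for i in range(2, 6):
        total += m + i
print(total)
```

m=2,i=2: total = 0+4 = 4
m=2,i=3: total = 4+5 = 9
m=2,i=4: total = 9+6 = 15
m=2,i=5: total = 15+7 = 22
m=3,i=2: total = 22+5 = 27
m=3,i=3: total = 27+6 = 33
m=3,i=4: total = 33+7 = 40
m=3,i=5: total = 40+8 = 48
m=4,i=2: total = 48+6 = 54
m=4,i=3: total = 54+7 = 61
m=4,i=4: total = 61+8 = 69
m=4,i=5: total = 69+9 = 78

78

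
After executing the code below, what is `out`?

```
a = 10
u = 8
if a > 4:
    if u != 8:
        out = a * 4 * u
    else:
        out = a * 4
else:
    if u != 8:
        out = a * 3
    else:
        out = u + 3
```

40

a=10, u=8
a > 4 is True; u != 8 is False
→ out = a * 4 = 40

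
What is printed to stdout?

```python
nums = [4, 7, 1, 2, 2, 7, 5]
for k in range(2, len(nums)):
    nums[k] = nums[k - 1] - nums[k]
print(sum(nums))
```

8

k=2: nums[2] = 7-1 = 6 → [4, 7, 6, 2, 2, 7, 5]
k=3: nums[3] = 6-2 = 4 → [4, 7, 6, 4, 2, 7, 5]
k=4: nums[4] = 4-2 = 2 → [4, 7, 6, 4, 2, 7, 5]
k=5: nums[5] = 2-7 = -5 → [4, 7, 6, 4, 2, -5, 5]
k=6: nums[6] = (-5)-5 = -10 → [4, 7, 6, 4, 2, -5, -10]
sum = 8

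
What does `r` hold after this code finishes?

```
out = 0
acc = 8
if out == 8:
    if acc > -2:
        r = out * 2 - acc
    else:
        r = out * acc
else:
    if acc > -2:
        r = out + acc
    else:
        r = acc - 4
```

out=0, acc=8
out == 8 is False; acc > -2 is True
→ r = out + acc = 8

8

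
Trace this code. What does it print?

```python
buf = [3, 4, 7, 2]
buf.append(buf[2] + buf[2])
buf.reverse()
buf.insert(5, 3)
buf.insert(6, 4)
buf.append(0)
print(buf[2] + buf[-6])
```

append buf[2]+buf[2] = 7+7 = 14 → [3, 4, 7, 2, 14]
reverse → [14, 2, 7, 4, 3]
insert 3 at 5 → [14, 2, 7, 4, 3, 3]
insert 4 at 6 → [14, 2, 7, 4, 3, 3, 4]
append 0 → [14, 2, 7, 4, 3, 3, 4, 0]
buf[2]+buf[-6] = 7+7 = 14

14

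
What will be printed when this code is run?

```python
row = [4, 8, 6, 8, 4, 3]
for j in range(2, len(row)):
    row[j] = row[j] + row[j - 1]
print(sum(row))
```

103

j=2: row[2] = 6+8 = 14 → [4, 8, 14, 8, 4, 3]
j=3: row[3] = 8+14 = 22 → [4, 8, 14, 22, 4, 3]
j=4: row[4] = 4+22 = 26 → [4, 8, 14, 22, 26, 3]
j=5: row[5] = 3+26 = 29 → [4, 8, 14, 22, 26, 29]
sum = 103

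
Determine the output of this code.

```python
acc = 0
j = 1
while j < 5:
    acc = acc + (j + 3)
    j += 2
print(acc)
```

j=1: acc = 0+4 = 4
j=3: acc = 4+6 = 10

10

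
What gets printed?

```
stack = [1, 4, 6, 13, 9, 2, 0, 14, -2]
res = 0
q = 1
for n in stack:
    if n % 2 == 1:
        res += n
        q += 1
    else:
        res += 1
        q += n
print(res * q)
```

n=1: odd, res = 0+1 = 1; q=2
n=4: not odd, res = 1+1 = 2; q=6
n=6: not odd, res = 2+1 = 3; q=12
n=13: odd, res = 3+13 = 16; q=13
n=9: odd, res = 16+9 = 25; q=14
n=2: not odd, res = 25+1 = 26; q=16
n=0: not odd, res = 26+1 = 27; q=16
n=14: not odd, res = 27+1 = 28; q=30
n=-2: not odd, res = 28+1 = 29; q=28
res*q = 29*28 = 812

812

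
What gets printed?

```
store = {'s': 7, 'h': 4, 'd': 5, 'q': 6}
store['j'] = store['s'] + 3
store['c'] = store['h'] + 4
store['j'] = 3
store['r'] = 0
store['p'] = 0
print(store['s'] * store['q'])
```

42

store['j'] = store['s']+3 = 10 → {'s': 7, 'h': 4, 'd': 5, 'q': 6, 'j': 10}
store['c'] = store['h']+4 = 8 → {'s': 7, 'h': 4, 'd': 5, 'q': 6, 'j': 10, 'c': 8}
store['j'] = 3 → {'s': 7, 'h': 4, 'd': 5, 'q': 6, 'j': 3, 'c': 8}
store['r'] = 0 → {'s': 7, 'h': 4, 'd': 5, 'q': 6, 'j': 3, 'c': 8, 'r': 0}
store['p'] = 0 → {'s': 7, 'h': 4, 'd': 5, 'q': 6, 'j': 3, 'c': 8, 'r': 0, 'p': 0}
store['s']*store['q'] = 7*6 = 42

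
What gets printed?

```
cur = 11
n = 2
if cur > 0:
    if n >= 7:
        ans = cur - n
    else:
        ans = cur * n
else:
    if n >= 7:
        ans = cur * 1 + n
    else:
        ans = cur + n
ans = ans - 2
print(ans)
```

20

cur=11, n=2
cur > 0 is True; n >= 7 is False
→ ans = cur * n = 22
ans = 22-2 = 20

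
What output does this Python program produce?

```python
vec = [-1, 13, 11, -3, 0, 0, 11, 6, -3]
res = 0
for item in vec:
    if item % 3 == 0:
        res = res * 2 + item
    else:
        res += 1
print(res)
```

item=-1: not %3==0, res = 0+1 = 1
item=13: not %3==0, res = 1+1 = 2
item=11: not %3==0, res = 2+1 = 3
item=-3: %3==0, res = 3*2+(-3) = 3
item=0: %3==0, res = 3*2+0 = 6
item=0: %3==0, res = 6*2+0 = 12
item=11: not %3==0, res = 12+1 = 13
item=6: %3==0, res = 13*2+6 = 32
item=-3: %3==0, res = 32*2+(-3) = 61

61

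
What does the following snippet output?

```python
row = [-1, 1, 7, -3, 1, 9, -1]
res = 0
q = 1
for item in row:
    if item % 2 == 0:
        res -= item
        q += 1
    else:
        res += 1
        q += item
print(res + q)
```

item=-1: not even, res = 0+1 = 1; q=0
item=1: not even, res = 1+1 = 2; q=1
item=7: not even, res = 2+1 = 3; q=8
item=-3: not even, res = 3+1 = 4; q=5
item=1: not even, res = 4+1 = 5; q=6
item=9: not even, res = 5+1 = 6; q=15
item=-1: not even, res = 6+1 = 7; q=14
res+q = 7+14 = 21

21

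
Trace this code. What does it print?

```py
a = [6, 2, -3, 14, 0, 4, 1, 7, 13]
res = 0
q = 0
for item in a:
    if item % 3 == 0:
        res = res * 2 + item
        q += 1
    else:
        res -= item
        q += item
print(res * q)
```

-1892

item=6: %3==0, res = 0*2+6 = 6; q=1
item=2: not %3==0, res = 6-2 = 4; q=3
item=-3: %3==0, res = 4*2+(-3) = 5; q=4
item=14: not %3==0, res = 5-14 = -9; q=18
item=0: %3==0, res = (-9)*2+0 = -18; q=19
item=4: not %3==0, res = (-18)-4 = -22; q=23
item=1: not %3==0, res = (-22)-1 = -23; q=24
item=7: not %3==0, res = (-23)-7 = -30; q=31
item=13: not %3==0, res = (-30)-13 = -43; q=44
res*q = (-43)*44 = -1892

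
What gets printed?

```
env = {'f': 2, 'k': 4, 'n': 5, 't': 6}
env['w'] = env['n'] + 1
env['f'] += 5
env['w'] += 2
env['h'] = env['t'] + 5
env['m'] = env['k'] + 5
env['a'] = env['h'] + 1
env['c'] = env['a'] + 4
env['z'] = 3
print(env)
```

{'f': 7, 'k': 4, 'n': 5, 't': 6, 'w': 8, 'h': 11, 'm': 9, 'a': 12, 'c': 16, 'z': 3}

env['w'] = env['n']+1 = 6 → {'f': 2, 'k': 4, 'n': 5, 't': 6, 'w': 6}
env['f'] = 2+5 = 7 → {'f': 7, 'k': 4, 'n': 5, 't': 6, 'w': 6}
env['w'] = 6+2 = 8 → {'f': 7, 'k': 4, 'n': 5, 't': 6, 'w': 8}
env['h'] = env['t']+5 = 11 → {'f': 7, 'k': 4, 'n': 5, 't': 6, 'w': 8, 'h': 11}
env['m'] = env['k']+5 = 9 → {'f': 7, 'k': 4, 'n': 5, 't': 6, 'w': 8, 'h': 11, 'm': 9}
env['a'] = env['h']+1 = 12 → {'f': 7, 'k': 4, 'n': 5, 't': 6, 'w': 8, 'h': 11, 'm': 9, 'a': 12}
env['c'] = env['a']+4 = 16 → {'f': 7, 'k': 4, 'n': 5, 't': 6, 'w': 8, 'h': 11, 'm': 9, 'a': 12, 'c': 16}
env['z'] = 3 → {'f': 7, 'k': 4, 'n': 5, 't': 6, 'w': 8, 'h': 11, 'm': 9, 'a': 12, 'c': 16, 'z': 3}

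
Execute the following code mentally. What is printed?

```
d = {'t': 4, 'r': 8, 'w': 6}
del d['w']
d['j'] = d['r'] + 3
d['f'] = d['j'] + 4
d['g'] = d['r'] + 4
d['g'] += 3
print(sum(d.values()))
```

del 'w' → {'t': 4, 'r': 8}
d['j'] = d['r']+3 = 11 → {'t': 4, 'r': 8, 'j': 11}
d['f'] = d['j']+4 = 15 → {'t': 4, 'r': 8, 'j': 11, 'f': 15}
d['g'] = d['r']+4 = 12 → {'t': 4, 'r': 8, 'j': 11, 'f': 15, 'g': 12}
d['g'] = 12+3 = 15 → {'t': 4, 'r': 8, 'j': 11, 'f': 15, 'g': 15}
sum of values = 53

53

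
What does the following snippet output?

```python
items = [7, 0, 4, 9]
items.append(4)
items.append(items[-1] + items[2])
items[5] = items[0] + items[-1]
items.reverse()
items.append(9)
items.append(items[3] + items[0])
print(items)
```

[15, 4, 9, 4, 0, 7, 9, 19]

append 4 → [7, 0, 4, 9, 4]
append items[-1]+items[2] = 4+4 = 8 → [7, 0, 4, 9, 4, 8]
items[5] = items[0]+items[-1] = 7+8 = 15 → [7, 0, 4, 9, 4, 15]
reverse → [15, 4, 9, 4, 0, 7]
append 9 → [15, 4, 9, 4, 0, 7, 9]
append items[3]+items[0] = 4+15 = 19 → [15, 4, 9, 4, 0, 7, 9, 19]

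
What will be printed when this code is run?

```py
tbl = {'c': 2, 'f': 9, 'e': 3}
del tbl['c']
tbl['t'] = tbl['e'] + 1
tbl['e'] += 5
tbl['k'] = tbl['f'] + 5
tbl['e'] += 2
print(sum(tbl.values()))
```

37

del 'c' → {'f': 9, 'e': 3}
tbl['t'] = tbl['e']+1 = 4 → {'f': 9, 'e': 3, 't': 4}
tbl['e'] = 3+5 = 8 → {'f': 9, 'e': 8, 't': 4}
tbl['k'] = tbl['f']+5 = 14 → {'f': 9, 'e': 8, 't': 4, 'k': 14}
tbl['e'] = 8+2 = 10 → {'f': 9, 'e': 10, 't': 4, 'k': 14}
sum of values = 37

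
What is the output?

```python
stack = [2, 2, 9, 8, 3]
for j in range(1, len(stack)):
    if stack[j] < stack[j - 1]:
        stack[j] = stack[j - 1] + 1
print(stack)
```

[2, 2, 9, 10, 11]

j=1: 2>=2, unchanged → [2, 2, 9, 8, 3]
j=2: 9>=2, unchanged → [2, 2, 9, 8, 3]
j=3: 8<9, stack[3] = 9+1 = 10 → [2, 2, 9, 10, 3]
j=4: 3<10, stack[4] = 10+1 = 11 → [2, 2, 9, 10, 11]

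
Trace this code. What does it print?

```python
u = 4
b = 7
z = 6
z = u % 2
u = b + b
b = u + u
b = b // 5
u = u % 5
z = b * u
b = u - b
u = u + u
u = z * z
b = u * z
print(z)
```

20

z = 4%2 = 0
u = 7+7 = 14
b = 14+14 = 28
b = 28//5 = 5
u = 14%5 = 4
z = 5*4 = 20
b = 4-5 = -1
u = 4+4 = 8
u = 20*20 = 400
b = 400*20 = 8000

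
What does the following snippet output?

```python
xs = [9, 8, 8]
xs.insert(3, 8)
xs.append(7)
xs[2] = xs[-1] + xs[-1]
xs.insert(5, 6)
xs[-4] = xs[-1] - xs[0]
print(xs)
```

[9, 8, -3, 8, 7, 6]

insert 8 at 3 → [9, 8, 8, 8]
append 7 → [9, 8, 8, 8, 7]
xs[2] = xs[-1]+xs[-1] = 7+7 = 14 → [9, 8, 14, 8, 7]
insert 6 at 5 → [9, 8, 14, 8, 7, 6]
xs[-4] = xs[-1]-xs[0] = 6-9 = -3 → [9, 8, -3, 8, 7, 6]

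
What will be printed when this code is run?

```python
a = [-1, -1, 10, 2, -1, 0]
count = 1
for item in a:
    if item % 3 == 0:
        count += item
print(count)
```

1

item=-1: not %3==0
item=-1: not %3==0
item=10: not %3==0
item=2: not %3==0
item=-1: not %3==0
item=0: %3==0, count = 1+0 = 1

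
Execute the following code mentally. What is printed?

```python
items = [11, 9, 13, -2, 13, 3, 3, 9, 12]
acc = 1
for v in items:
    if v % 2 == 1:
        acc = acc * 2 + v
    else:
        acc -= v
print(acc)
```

1479

v=11: odd, acc = 1*2+11 = 13
v=9: odd, acc = 13*2+9 = 35
v=13: odd, acc = 35*2+13 = 83
v=-2: not odd, acc = 83-(-2) = 85
v=13: odd, acc = 85*2+13 = 183
v=3: odd, acc = 183*2+3 = 369
v=3: odd, acc = 369*2+3 = 741
v=9: odd, acc = 741*2+9 = 1491
v=12: not odd, acc = 1491-12 = 1479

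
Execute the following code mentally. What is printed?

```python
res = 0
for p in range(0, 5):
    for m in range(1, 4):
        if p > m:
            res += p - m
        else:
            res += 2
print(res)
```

28

p=0,m=1: not 0>1, res = 0+2 = 2
p=0,m=2: not 0>2, res = 2+2 = 4
p=0,m=3: not 0>3, res = 4+2 = 6
p=1,m=1: not 1>1, res = 6+2 = 8
p=1,m=2: not 1>2, res = 8+2 = 10
p=1,m=3: not 1>3, res = 10+2 = 12
p=2,m=1: 2>1, res = 12+1 = 13
p=2,m=2: not 2>2, res = 13+2 = 15
p=2,m=3: not 2>3, res = 15+2 = 17
p=3,m=1: 3>1, res = 17+2 = 19
p=3,m=2: 3>2, res = 19+1 = 20
p=3,m=3: not 3>3, res = 20+2 = 22
p=4,m=1: 4>1, res = 22+3 = 25
p=4,m=2: 4>2, res = 25+2 = 27
p=4,m=3: 4>3, res = 27+1 = 28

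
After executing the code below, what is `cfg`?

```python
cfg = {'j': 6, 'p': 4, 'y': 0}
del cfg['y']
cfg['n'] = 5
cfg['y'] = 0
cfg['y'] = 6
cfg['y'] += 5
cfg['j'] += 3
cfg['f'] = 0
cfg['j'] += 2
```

{'j': 11, 'p': 4, 'n': 5, 'y': 11, 'f': 0}

del 'y' → {'j': 6, 'p': 4}
cfg['n'] = 5 → {'j': 6, 'p': 4, 'n': 5}
cfg['y'] = 0 → {'j': 6, 'p': 4, 'n': 5, 'y': 0}
cfg['y'] = 6 → {'j': 6, 'p': 4, 'n': 5, 'y': 6}
cfg['y'] = 6+5 = 11 → {'j': 6, 'p': 4, 'n': 5, 'y': 11}
cfg['j'] = 6+3 = 9 → {'j': 9, 'p': 4, 'n': 5, 'y': 11}
cfg['f'] = 0 → {'j': 9, 'p': 4, 'n': 5, 'y': 11, 'f': 0}
cfg['j'] = 9+2 = 11 → {'j': 11, 'p': 4, 'n': 5, 'y': 11, 'f': 0}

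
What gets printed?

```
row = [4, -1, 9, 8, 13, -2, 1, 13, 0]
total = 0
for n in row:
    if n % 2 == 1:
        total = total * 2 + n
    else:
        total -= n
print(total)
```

-61

n=4: not odd, total = 0-4 = -4
n=-1: odd, total = (-4)*2+(-1) = -9
n=9: odd, total = (-9)*2+9 = -9
n=8: not odd, total = (-9)-8 = -17
n=13: odd, total = (-17)*2+13 = -21
n=-2: not odd, total = (-21)-(-2) = -19
n=1: odd, total = (-19)*2+1 = -37
n=13: odd, total = (-37)*2+13 = -61
n=0: not odd, total = (-61)-0 = -61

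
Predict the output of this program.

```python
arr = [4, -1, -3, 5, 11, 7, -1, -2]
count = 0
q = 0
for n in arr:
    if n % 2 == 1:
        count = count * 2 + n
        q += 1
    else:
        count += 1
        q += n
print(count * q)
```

656

n=4: not odd, count = 0+1 = 1; q=4
n=-1: odd, count = 1*2+(-1) = 1; q=5
n=-3: odd, count = 1*2+(-3) = -1; q=6
n=5: odd, count = (-1)*2+5 = 3; q=7
n=11: odd, count = 3*2+11 = 17; q=8
n=7: odd, count = 17*2+7 = 41; q=9
n=-1: odd, count = 41*2+(-1) = 81; q=10
n=-2: not odd, count = 81+1 = 82; q=8
count*q = 82*8 = 656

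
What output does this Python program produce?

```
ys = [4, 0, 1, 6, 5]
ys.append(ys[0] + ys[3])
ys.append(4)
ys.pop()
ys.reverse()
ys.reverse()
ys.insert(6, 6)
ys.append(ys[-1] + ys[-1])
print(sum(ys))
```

44

append ys[0]+ys[3] = 4+6 = 10 → [4, 0, 1, 6, 5, 10]
append 4 → [4, 0, 1, 6, 5, 10, 4]
pop() removes 4 → [4, 0, 1, 6, 5, 10]
reverse → [10, 5, 6, 1, 0, 4]
reverse → [4, 0, 1, 6, 5, 10]
insert 6 at 6 → [4, 0, 1, 6, 5, 10, 6]
append ys[-1]+ys[-1] = 6+6 = 12 → [4, 0, 1, 6, 5, 10, 6, 12]
sum = 44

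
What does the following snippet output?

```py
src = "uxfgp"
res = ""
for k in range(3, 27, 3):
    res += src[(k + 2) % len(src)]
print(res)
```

ugxpfugx

k=3: add src[0]='u' → 'u'
k=6: add src[3]='g' → 'ug'
k=9: add src[1]='x' → 'ugx'
k=12: add src[4]='p' → 'ugxp'
k=15: add src[2]='f' → 'ugxpf'
k=18: add src[0]='u' → 'ugxpfu'
k=21: add src[3]='g' → 'ugxpfug'
k=24: add src[1]='x' → 'ugxpfugx'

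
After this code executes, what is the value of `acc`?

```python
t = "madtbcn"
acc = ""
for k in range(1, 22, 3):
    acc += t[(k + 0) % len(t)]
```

k=1: add t[1]='a' → 'a'
k=4: add t[4]='b' → 'ab'
k=7: add t[0]='m' → 'abm'
k=10: add t[3]='t' → 'abmt'
k=13: add t[6]='n' → 'abmtn'
k=16: add t[2]='d' → 'abmtnd'
k=19: add t[5]='c' → 'abmtndc'

'abmtndc'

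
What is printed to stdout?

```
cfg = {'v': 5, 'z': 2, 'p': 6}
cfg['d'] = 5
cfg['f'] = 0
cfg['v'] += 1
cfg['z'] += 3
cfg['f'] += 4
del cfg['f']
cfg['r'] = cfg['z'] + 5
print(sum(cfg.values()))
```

cfg['d'] = 5 → {'v': 5, 'z': 2, 'p': 6, 'd': 5}
cfg['f'] = 0 → {'v': 5, 'z': 2, 'p': 6, 'd': 5, 'f': 0}
cfg['v'] = 5+1 = 6 → {'v': 6, 'z': 2, 'p': 6, 'd': 5, 'f': 0}
cfg['z'] = 2+3 = 5 → {'v': 6, 'z': 5, 'p': 6, 'd': 5, 'f': 0}
cfg['f'] = 0+4 = 4 → {'v': 6, 'z': 5, 'p': 6, 'd': 5, 'f': 4}
del 'f' → {'v': 6, 'z': 5, 'p': 6, 'd': 5}
cfg['r'] = cfg['z']+5 = 10 → {'v': 6, 'z': 5, 'p': 6, 'd': 5, 'r': 10}
sum of values = 32

32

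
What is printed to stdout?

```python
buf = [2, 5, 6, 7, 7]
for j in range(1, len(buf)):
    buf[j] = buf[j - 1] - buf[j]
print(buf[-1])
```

j=1: buf[1] = 2-5 = -3 → [2, -3, 6, 7, 7]
j=2: buf[2] = (-3)-6 = -9 → [2, -3, -9, 7, 7]
j=3: buf[3] = (-9)-7 = -16 → [2, -3, -9, -16, 7]
j=4: buf[4] = (-16)-7 = -23 → [2, -3, -9, -16, -23]

-23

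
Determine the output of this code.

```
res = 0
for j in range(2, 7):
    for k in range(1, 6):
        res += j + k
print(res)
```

j=2,k=1: res = 0+3 = 3
j=2,k=2: res = 3+4 = 7
j=2,k=3: res = 7+5 = 12
j=2,k=4: res = 12+6 = 18
j=2,k=5: res = 18+7 = 25
j=3,k=1: res = 25+4 = 29
j=3,k=2: res = 29+5 = 34
j=3,k=3: res = 34+6 = 40
j=3,k=4: res = 40+7 = 47
j=3,k=5: res = 47+8 = 55
j=4,k=1: res = 55+5 = 60
j=4,k=2: res = 60+6 = 66
j=4,k=3: res = 66+7 = 73
j=4,k=4: res = 73+8 = 81
j=4,k=5: res = 81+9 = 90
j=5,k=1: res = 90+6 = 96
j=5,k=2: res = 96+7 = 103
j=5,k=3: res = 103+8 = 111
j=5,k=4: res = 111+9 = 120
j=5,k=5: res = 120+10 = 130
j=6,k=1: res = 130+7 = 137
j=6,k=2: res = 137+8 = 145
j=6,k=3: res = 145+9 = 154
j=6,k=4: res = 154+10 = 164
j=6,k=5: res = 164+11 = 175

175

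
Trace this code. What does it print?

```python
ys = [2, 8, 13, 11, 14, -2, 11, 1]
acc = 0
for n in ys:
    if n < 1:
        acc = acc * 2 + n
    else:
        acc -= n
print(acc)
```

-110

n=2: not <1, acc = 0-2 = -2
n=8: not <1, acc = (-2)-8 = -10
n=13: not <1, acc = (-10)-13 = -23
n=11: not <1, acc = (-23)-11 = -34
n=14: not <1, acc = (-34)-14 = -48
n=-2: <1, acc = (-48)*2+(-2) = -98
n=11: not <1, acc = (-98)-11 = -109
n=1: not <1, acc = (-109)-1 = -110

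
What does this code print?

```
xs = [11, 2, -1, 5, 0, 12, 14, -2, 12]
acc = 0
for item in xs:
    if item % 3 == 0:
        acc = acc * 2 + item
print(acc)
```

item=11: not %3==0
item=2: not %3==0
item=-1: not %3==0
item=5: not %3==0
item=0: %3==0, acc = 0*2+0 = 0
item=12: %3==0, acc = 0*2+12 = 12
item=14: not %3==0
item=-2: not %3==0
item=12: %3==0, acc = 12*2+12 = 36

36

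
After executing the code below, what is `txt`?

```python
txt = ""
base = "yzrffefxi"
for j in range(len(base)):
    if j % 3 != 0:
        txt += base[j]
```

j=0: skip
j=1: add 'z' → 'z'
j=2: add 'r' → 'zr'
j=3: skip
j=4: add 'f' → 'zrf'
j=5: add 'e' → 'zrfe'
j=6: skip
j=7: add 'x' → 'zrfex'
j=8: add 'i' → 'zrfexi'

'zrfexi'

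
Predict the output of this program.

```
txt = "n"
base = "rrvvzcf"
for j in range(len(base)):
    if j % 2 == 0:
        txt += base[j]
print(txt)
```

j=0: add 'r' → 'nr'
j=1: skip
j=2: add 'v' → 'nrv'
j=3: skip
j=4: add 'z' → 'nrvz'
j=5: skip
j=6: add 'f' → 'nrvzf'

nrvzf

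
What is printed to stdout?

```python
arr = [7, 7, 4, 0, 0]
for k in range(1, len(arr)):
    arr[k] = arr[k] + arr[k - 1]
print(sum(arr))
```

k=1: arr[1] = 7+7 = 14 → [7, 14, 4, 0, 0]
k=2: arr[2] = 4+14 = 18 → [7, 14, 18, 0, 0]
k=3: arr[3] = 0+18 = 18 → [7, 14, 18, 18, 0]
k=4: arr[4] = 0+18 = 18 → [7, 14, 18, 18, 18]
sum = 75

75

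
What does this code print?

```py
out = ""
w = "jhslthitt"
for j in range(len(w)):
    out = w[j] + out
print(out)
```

j=0: prepend 'j' → 'j'
j=1: prepend 'h' → 'hj'
j=2: prepend 's' → 'shj'
j=3: prepend 'l' → 'lshj'
j=4: prepend 't' → 'tlshj'
j=5: prepend 'h' → 'htlshj'
j=6: prepend 'i' → 'ihtlshj'
j=7: prepend 't' → 'tihtlshj'
j=8: prepend 't' → 'ttihtlshj'

ttihtlshj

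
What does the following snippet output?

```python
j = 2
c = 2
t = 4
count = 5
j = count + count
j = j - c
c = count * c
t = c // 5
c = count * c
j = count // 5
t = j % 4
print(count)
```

j = 5+5 = 10
j = 10-2 = 8
c = 5*2 = 10
t = 10//5 = 2
c = 5*10 = 50
j = 5//5 = 1
t = 1%4 = 1

5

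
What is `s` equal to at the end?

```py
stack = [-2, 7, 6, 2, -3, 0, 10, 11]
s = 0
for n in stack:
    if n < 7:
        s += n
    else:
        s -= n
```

n=-2: <7, s = 0+(-2) = -2
n=7: not <7, s = (-2)-7 = -9
n=6: <7, s = (-9)+6 = -3
n=2: <7, s = (-3)+2 = -1
n=-3: <7, s = (-1)+(-3) = -4
n=0: <7, s = (-4)+0 = -4
n=10: not <7, s = (-4)-10 = -14
n=11: not <7, s = (-14)-11 = -25

-25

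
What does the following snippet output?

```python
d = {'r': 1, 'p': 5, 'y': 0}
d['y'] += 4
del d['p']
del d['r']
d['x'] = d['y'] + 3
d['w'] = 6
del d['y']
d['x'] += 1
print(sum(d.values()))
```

d['y'] = 0+4 = 4 → {'r': 1, 'p': 5, 'y': 4}
del 'p' → {'r': 1, 'y': 4}
del 'r' → {'y': 4}
d['x'] = d['y']+3 = 7 → {'y': 4, 'x': 7}
d['w'] = 6 → {'y': 4, 'x': 7, 'w': 6}
del 'y' → {'x': 7, 'w': 6}
d['x'] = 7+1 = 8 → {'x': 8, 'w': 6}
sum of values = 14

14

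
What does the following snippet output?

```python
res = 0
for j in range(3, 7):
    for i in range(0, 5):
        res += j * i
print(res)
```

180

j=3,i=0: res = 0+0 = 0
j=3,i=1: res = 0+3 = 3
j=3,i=2: res = 3+6 = 9
j=3,i=3: res = 9+9 = 18
j=3,i=4: res = 18+12 = 30
j=4,i=0: res = 30+0 = 30
j=4,i=1: res = 30+4 = 34
j=4,i=2: res = 34+8 = 42
j=4,i=3: res = 42+12 = 54
j=4,i=4: res = 54+16 = 70
j=5,i=0: res = 70+0 = 70
j=5,i=1: res = 70+5 = 75
j=5,i=2: res = 75+10 = 85
j=5,i=3: res = 85+15 = 100
j=5,i=4: res = 100+20 = 120
j=6,i=0: res = 120+0 = 120
j=6,i=1: res = 120+6 = 126
j=6,i=2: res = 126+12 = 138
j=6,i=3: res = 138+18 = 156
j=6,i=4: res = 156+24 = 180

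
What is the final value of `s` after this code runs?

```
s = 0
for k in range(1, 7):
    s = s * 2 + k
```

k=1: s = 0*2+1 = 1
k=2: s = 1*2+2 = 4
k=3: s = 4*2+3 = 11
k=4: s = 11*2+4 = 26
k=5: s = 26*2+5 = 57
k=6: s = 57*2+6 = 120

120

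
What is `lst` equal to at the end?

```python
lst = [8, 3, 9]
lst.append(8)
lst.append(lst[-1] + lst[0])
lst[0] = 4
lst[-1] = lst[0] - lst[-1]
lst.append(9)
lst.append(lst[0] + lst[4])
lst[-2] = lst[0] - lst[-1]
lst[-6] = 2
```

append 8 → [8, 3, 9, 8]
append lst[-1]+lst[0] = 8+8 = 16 → [8, 3, 9, 8, 16]
lst[0] = 4 → [4, 3, 9, 8, 16]
lst[-1] = lst[0]-lst[-1] = 4-16 = -12 → [4, 3, 9, 8, -12]
append 9 → [4, 3, 9, 8, -12, 9]
append lst[0]+lst[4] = 4+(-12) = -8 → [4, 3, 9, 8, -12, 9, -8]
lst[-2] = lst[0]-lst[-1] = 4-(-8) = 12 → [4, 3, 9, 8, -12, 12, -8]
lst[-6] = 2 → [4, 2, 9, 8, -12, 12, -8]

[4, 2, 9, 8, -12, 12, -8]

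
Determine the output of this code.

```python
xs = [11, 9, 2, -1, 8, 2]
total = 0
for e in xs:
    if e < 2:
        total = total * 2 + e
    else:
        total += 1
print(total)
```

e=11: not <2, total = 0+1 = 1
e=9: not <2, total = 1+1 = 2
e=2: not <2, total = 2+1 = 3
e=-1: <2, total = 3*2+(-1) = 5
e=8: not <2, total = 5+1 = 6
e=2: not <2, total = 6+1 = 7

7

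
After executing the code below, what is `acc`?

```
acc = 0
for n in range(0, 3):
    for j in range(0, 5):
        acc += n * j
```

n=0,j=0: acc = 0+0 = 0
n=0,j=1: acc = 0+0 = 0
n=0,j=2: acc = 0+0 = 0
n=0,j=3: acc = 0+0 = 0
n=0,j=4: acc = 0+0 = 0
n=1,j=0: acc = 0+0 = 0
n=1,j=1: acc = 0+1 = 1
n=1,j=2: acc = 1+2 = 3
n=1,j=3: acc = 3+3 = 6
n=1,j=4: acc = 6+4 = 10
n=2,j=0: acc = 10+0 = 10
n=2,j=1: acc = 10+2 = 12
n=2,j=2: acc = 12+4 = 16
n=2,j=3: acc = 16+6 = 22
n=2,j=4: acc = 22+8 = 30

30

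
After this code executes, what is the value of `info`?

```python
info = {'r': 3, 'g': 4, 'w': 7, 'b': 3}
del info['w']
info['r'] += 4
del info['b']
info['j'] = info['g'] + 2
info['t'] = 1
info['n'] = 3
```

{'r': 7, 'g': 4, 'j': 6, 't': 1, 'n': 3}

del 'w' → {'r': 3, 'g': 4, 'b': 3}
info['r'] = 3+4 = 7 → {'r': 7, 'g': 4, 'b': 3}
del 'b' → {'r': 7, 'g': 4}
info['j'] = info['g']+2 = 6 → {'r': 7, 'g': 4, 'j': 6}
info['t'] = 1 → {'r': 7, 'g': 4, 'j': 6, 't': 1}
info['n'] = 3 → {'r': 7, 'g': 4, 'j': 6, 't': 1, 'n': 3}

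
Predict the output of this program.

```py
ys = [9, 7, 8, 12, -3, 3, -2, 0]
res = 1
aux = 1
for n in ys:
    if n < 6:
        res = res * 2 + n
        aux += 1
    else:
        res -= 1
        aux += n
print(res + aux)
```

n=9: not <6, res = 1-1 = 0; aux=10
n=7: not <6, res = 0-1 = -1; aux=17
n=8: not <6, res = (-1)-1 = -2; aux=25
n=12: not <6, res = (-2)-1 = -3; aux=37
n=-3: <6, res = (-3)*2+(-3) = -9; aux=38
n=3: <6, res = (-9)*2+3 = -15; aux=39
n=-2: <6, res = (-15)*2+(-2) = -32; aux=40
n=0: <6, res = (-32)*2+0 = -64; aux=41
res+aux = (-64)+41 = -23

-23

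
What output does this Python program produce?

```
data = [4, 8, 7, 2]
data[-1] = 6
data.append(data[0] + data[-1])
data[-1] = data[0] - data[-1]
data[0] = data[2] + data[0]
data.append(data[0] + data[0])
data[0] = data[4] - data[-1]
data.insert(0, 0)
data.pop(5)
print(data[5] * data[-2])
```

132

data[-1] = 6 → [4, 8, 7, 6]
append data[0]+data[-1] = 4+6 = 10 → [4, 8, 7, 6, 10]
data[-1] = data[0]-data[-1] = 4-10 = -6 → [4, 8, 7, 6, -6]
data[0] = data[2]+data[0] = 7+4 = 11 → [11, 8, 7, 6, -6]
append data[0]+data[0] = 11+11 = 22 → [11, 8, 7, 6, -6, 22]
data[0] = data[4]-data[-1] = (-6)-22 = -28 → [-28, 8, 7, 6, -6, 22]
insert 0 at 0 → [0, -28, 8, 7, 6, -6, 22]
pop(5) removes -6 → [0, -28, 8, 7, 6, 22]
data[5]*data[-2] = 22*6 = 132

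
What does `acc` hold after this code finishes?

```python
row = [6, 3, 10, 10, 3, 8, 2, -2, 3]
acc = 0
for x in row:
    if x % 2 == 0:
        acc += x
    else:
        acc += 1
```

37

x=6: even, acc = 0+6 = 6
x=3: not even, acc = 6+1 = 7
x=10: even, acc = 7+10 = 17
x=10: even, acc = 17+10 = 27
x=3: not even, acc = 27+1 = 28
x=8: even, acc = 28+8 = 36
x=2: even, acc = 36+2 = 38
x=-2: even, acc = 38+(-2) = 36
x=3: not even, acc = 36+1 = 37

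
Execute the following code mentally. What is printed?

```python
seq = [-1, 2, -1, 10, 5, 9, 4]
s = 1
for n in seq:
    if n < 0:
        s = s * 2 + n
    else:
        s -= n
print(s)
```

n=-1: <0, s = 1*2+(-1) = 1
n=2: not <0, s = 1-2 = -1
n=-1: <0, s = (-1)*2+(-1) = -3
n=10: not <0, s = (-3)-10 = -13
n=5: not <0, s = (-13)-5 = -18
n=9: not <0, s = (-18)-9 = -27
n=4: not <0, s = (-27)-4 = -31

-31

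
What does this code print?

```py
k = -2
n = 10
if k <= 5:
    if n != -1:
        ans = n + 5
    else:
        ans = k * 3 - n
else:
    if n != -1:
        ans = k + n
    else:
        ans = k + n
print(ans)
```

15

k=-2, n=10
k <= 5 is True; n != -1 is True
→ ans = n + 5 = 15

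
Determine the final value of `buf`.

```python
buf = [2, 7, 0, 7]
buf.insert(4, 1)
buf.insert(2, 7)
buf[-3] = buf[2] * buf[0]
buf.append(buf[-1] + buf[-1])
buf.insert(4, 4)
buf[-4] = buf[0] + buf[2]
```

insert 1 at 4 → [2, 7, 0, 7, 1]
insert 7 at 2 → [2, 7, 7, 0, 7, 1]
buf[-3] = buf[2]*buf[0] = 7*2 = 14 → [2, 7, 7, 14, 7, 1]
append buf[-1]+buf[-1] = 1+1 = 2 → [2, 7, 7, 14, 7, 1, 2]
insert 4 at 4 → [2, 7, 7, 14, 4, 7, 1, 2]
buf[-4] = buf[0]+buf[2] = 2+7 = 9 → [2, 7, 7, 14, 9, 7, 1, 2]

[2, 7, 7, 14, 9, 7, 1, 2]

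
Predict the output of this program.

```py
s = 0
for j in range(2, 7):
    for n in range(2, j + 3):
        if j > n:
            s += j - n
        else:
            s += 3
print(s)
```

65

j=2,n=2: not 2>2, s = 0+3 = 3
j=2,n=3: not 2>3, s = 3+3 = 6
j=2,n=4: not 2>4, s = 6+3 = 9
j=3,n=2: 3>2, s = 9+1 = 10
j=3,n=3: not 3>3, s = 10+3 = 13
j=3,n=4: not 3>4, s = 13+3 = 16
j=3,n=5: not 3>5, s = 16+3 = 19
j=4,n=2: 4>2, s = 19+2 = 21
j=4,n=3: 4>3, s = 21+1 = 22
j=4,n=4: not 4>4, s = 22+3 = 25
j=4,n=5: not 4>5, s = 25+3 = 28
j=4,n=6: not 4>6, s = 28+3 = 31
j=5,n=2: 5>2, s = 31+3 = 34
j=5,n=3: 5>3, s = 34+2 = 36
j=5,n=4: 5>4, s = 36+1 = 37
j=5,n=5: not 5>5, s = 37+3 = 40
j=5,n=6: not 5>6, s = 40+3 = 43
j=5,n=7: not 5>7, s = 43+3 = 46
j=6,n=2: 6>2, s = 46+4 = 50
j=6,n=3: 6>3, s = 50+3 = 53
j=6,n=4: 6>4, s = 53+2 = 55
j=6,n=5: 6>5, s = 55+1 = 56
j=6,n=6: not 6>6, s = 56+3 = 59
j=6,n=7: not 6>7, s = 59+3 = 62
j=6,n=8: not 6>8, s = 62+3 = 65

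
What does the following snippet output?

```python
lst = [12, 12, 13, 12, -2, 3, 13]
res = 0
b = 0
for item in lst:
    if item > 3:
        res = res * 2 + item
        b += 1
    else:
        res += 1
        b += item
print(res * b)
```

2286

item=12: >3, res = 0*2+12 = 12; b=1
item=12: >3, res = 12*2+12 = 36; b=2
item=13: >3, res = 36*2+13 = 85; b=3
item=12: >3, res = 85*2+12 = 182; b=4
item=-2: not >3, res = 182+1 = 183; b=2
item=3: not >3, res = 183+1 = 184; b=5
item=13: >3, res = 184*2+13 = 381; b=6
res*b = 381*6 = 2286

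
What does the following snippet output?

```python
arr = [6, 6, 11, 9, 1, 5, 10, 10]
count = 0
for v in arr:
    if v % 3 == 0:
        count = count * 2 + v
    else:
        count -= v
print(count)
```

v=6: %3==0, count = 0*2+6 = 6
v=6: %3==0, count = 6*2+6 = 18
v=11: not %3==0, count = 18-11 = 7
v=9: %3==0, count = 7*2+9 = 23
v=1: not %3==0, count = 23-1 = 22
v=5: not %3==0, count = 22-5 = 17
v=10: not %3==0, count = 17-10 = 7
v=10: not %3==0, count = 7-10 = -3

-3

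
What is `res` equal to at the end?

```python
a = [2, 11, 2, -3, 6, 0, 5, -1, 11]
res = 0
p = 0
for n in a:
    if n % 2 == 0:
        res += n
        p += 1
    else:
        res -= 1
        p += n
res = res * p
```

n=2: even, res = 0+2 = 2; p=1
n=11: not even, res = 2-1 = 1; p=12
n=2: even, res = 1+2 = 3; p=13
n=-3: not even, res = 3-1 = 2; p=10
n=6: even, res = 2+6 = 8; p=11
n=0: even, res = 8+0 = 8; p=12
n=5: not even, res = 8-1 = 7; p=17
n=-1: not even, res = 7-1 = 6; p=16
n=11: not even, res = 6-1 = 5; p=27
res*p = 5*27 = 135

135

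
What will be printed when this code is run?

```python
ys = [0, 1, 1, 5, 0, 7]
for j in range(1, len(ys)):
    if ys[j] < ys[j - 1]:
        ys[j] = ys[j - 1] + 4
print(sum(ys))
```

j=1: 1>=0, unchanged → [0, 1, 1, 5, 0, 7]
j=2: 1>=1, unchanged → [0, 1, 1, 5, 0, 7]
j=3: 5>=1, unchanged → [0, 1, 1, 5, 0, 7]
j=4: 0<5, ys[4] = 5+4 = 9 → [0, 1, 1, 5, 9, 7]
j=5: 7<9, ys[5] = 9+4 = 13 → [0, 1, 1, 5, 9, 13]
sum = 29

29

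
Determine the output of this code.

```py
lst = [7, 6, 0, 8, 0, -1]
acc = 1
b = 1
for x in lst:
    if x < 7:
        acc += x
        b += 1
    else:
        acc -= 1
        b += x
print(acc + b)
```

24

x=7: not <7, acc = 1-1 = 0; b=8
x=6: <7, acc = 0+6 = 6; b=9
x=0: <7, acc = 6+0 = 6; b=10
x=8: not <7, acc = 6-1 = 5; b=18
x=0: <7, acc = 5+0 = 5; b=19
x=-1: <7, acc = 5+(-1) = 4; b=20
acc+b = 4+20 = 24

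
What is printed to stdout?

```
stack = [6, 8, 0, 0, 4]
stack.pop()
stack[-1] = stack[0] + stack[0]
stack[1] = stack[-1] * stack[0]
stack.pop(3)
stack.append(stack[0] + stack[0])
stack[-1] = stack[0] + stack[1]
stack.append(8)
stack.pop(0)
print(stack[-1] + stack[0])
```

pop() removes 4 → [6, 8, 0, 0]
stack[-1] = stack[0]+stack[0] = 6+6 = 12 → [6, 8, 0, 12]
stack[1] = stack[-1]*stack[0] = 12*6 = 72 → [6, 72, 0, 12]
pop(3) removes 12 → [6, 72, 0]
append stack[0]+stack[0] = 6+6 = 12 → [6, 72, 0, 12]
stack[-1] = stack[0]+stack[1] = 6+72 = 78 → [6, 72, 0, 78]
append 8 → [6, 72, 0, 78, 8]
pop(0) removes 6 → [72, 0, 78, 8]
stack[-1]+stack[0] = 8+72 = 80

80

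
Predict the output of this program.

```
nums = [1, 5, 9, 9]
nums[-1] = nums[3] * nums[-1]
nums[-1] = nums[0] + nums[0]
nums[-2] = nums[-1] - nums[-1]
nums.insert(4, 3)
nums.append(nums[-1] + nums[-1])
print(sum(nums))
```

nums[-1] = nums[3]*nums[-1] = 9*9 = 81 → [1, 5, 9, 81]
nums[-1] = nums[0]+nums[0] = 1+1 = 2 → [1, 5, 9, 2]
nums[-2] = nums[-1]-nums[-1] = 2-2 = 0 → [1, 5, 0, 2]
insert 3 at 4 → [1, 5, 0, 2, 3]
append nums[-1]+nums[-1] = 3+3 = 6 → [1, 5, 0, 2, 3, 6]
sum = 17

17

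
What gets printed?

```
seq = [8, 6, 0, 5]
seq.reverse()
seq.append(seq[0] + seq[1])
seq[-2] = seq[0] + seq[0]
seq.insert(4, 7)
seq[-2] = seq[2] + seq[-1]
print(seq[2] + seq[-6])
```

reverse → [5, 0, 6, 8]
append seq[0]+seq[1] = 5+0 = 5 → [5, 0, 6, 8, 5]
seq[-2] = seq[0]+seq[0] = 5+5 = 10 → [5, 0, 6, 10, 5]
insert 7 at 4 → [5, 0, 6, 10, 7, 5]
seq[-2] = seq[2]+seq[-1] = 6+5 = 11 → [5, 0, 6, 10, 11, 5]
seq[2]+seq[-6] = 6+5 = 11

11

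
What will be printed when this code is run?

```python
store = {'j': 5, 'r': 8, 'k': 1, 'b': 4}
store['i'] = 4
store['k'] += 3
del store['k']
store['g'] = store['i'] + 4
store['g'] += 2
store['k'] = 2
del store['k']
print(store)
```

{'j': 5, 'r': 8, 'b': 4, 'i': 4, 'g': 10}

store['i'] = 4 → {'j': 5, 'r': 8, 'k': 1, 'b': 4, 'i': 4}
store['k'] = 1+3 = 4 → {'j': 5, 'r': 8, 'k': 4, 'b': 4, 'i': 4}
del 'k' → {'j': 5, 'r': 8, 'b': 4, 'i': 4}
store['g'] = store['i']+4 = 8 → {'j': 5, 'r': 8, 'b': 4, 'i': 4, 'g': 8}
store['g'] = 8+2 = 10 → {'j': 5, 'r': 8, 'b': 4, 'i': 4, 'g': 10}
store['k'] = 2 → {'j': 5, 'r': 8, 'b': 4, 'i': 4, 'g': 10, 'k': 2}
del 'k' → {'j': 5, 'r': 8, 'b': 4, 'i': 4, 'g': 10}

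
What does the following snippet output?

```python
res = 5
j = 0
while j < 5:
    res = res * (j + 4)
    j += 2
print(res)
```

960

j=0: res = 5*4 = 20
j=2: res = 20*6 = 120
j=4: res = 120*8 = 960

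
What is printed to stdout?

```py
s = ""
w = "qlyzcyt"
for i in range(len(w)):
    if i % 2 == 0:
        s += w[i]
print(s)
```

qyct

i=0: add 'q' → 'q'
i=1: skip
i=2: add 'y' → 'qy'
i=3: skip
i=4: add 'c' → 'qyc'
i=5: skip
i=6: add 't' → 'qyct'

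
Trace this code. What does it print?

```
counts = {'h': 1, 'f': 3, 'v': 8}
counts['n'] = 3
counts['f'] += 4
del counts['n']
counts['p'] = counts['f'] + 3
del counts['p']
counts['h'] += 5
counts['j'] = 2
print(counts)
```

counts['n'] = 3 → {'h': 1, 'f': 3, 'v': 8, 'n': 3}
counts['f'] = 3+4 = 7 → {'h': 1, 'f': 7, 'v': 8, 'n': 3}
del 'n' → {'h': 1, 'f': 7, 'v': 8}
counts['p'] = counts['f']+3 = 10 → {'h': 1, 'f': 7, 'v': 8, 'p': 10}
del 'p' → {'h': 1, 'f': 7, 'v': 8}
counts['h'] = 1+5 = 6 → {'h': 6, 'f': 7, 'v': 8}
counts['j'] = 2 → {'h': 6, 'f': 7, 'v': 8, 'j': 2}

{'h': 6, 'f': 7, 'v': 8, 'j': 2}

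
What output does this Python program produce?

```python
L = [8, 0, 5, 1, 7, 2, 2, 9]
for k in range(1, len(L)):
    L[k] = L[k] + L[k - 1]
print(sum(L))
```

k=1: L[1] = 0+8 = 8 → [8, 8, 5, 1, 7, 2, 2, 9]
k=2: L[2] = 5+8 = 13 → [8, 8, 13, 1, 7, 2, 2, 9]
k=3: L[3] = 1+13 = 14 → [8, 8, 13, 14, 7, 2, 2, 9]
k=4: L[4] = 7+14 = 21 → [8, 8, 13, 14, 21, 2, 2, 9]
k=5: L[5] = 2+21 = 23 → [8, 8, 13, 14, 21, 23, 2, 9]
k=6: L[6] = 2+23 = 25 → [8, 8, 13, 14, 21, 23, 25, 9]
k=7: L[7] = 9+25 = 34 → [8, 8, 13, 14, 21, 23, 25, 34]
sum = 146

146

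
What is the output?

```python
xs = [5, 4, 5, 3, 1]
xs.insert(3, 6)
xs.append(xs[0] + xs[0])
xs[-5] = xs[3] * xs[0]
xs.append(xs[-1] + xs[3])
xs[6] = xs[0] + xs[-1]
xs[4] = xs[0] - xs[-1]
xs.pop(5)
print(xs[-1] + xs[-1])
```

32

insert 6 at 3 → [5, 4, 5, 6, 3, 1]
append xs[0]+xs[0] = 5+5 = 10 → [5, 4, 5, 6, 3, 1, 10]
xs[-5] = xs[3]*xs[0] = 6*5 = 30 → [5, 4, 30, 6, 3, 1, 10]
append xs[-1]+xs[3] = 10+6 = 16 → [5, 4, 30, 6, 3, 1, 10, 16]
xs[6] = xs[0]+xs[-1] = 5+16 = 21 → [5, 4, 30, 6, 3, 1, 21, 16]
xs[4] = xs[0]-xs[-1] = 5-16 = -11 → [5, 4, 30, 6, -11, 1, 21, 16]
pop(5) removes 1 → [5, 4, 30, 6, -11, 21, 16]
xs[-1]+xs[-1] = 16+16 = 32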